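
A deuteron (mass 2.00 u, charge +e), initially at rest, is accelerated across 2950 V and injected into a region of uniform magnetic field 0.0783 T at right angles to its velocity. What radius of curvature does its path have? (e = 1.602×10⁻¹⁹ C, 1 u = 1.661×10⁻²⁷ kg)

r ≈ 0.141 m

Acceleration: |q|V = ½mv² ⇒ v = √(2|q|V/m) = √(2·1.602×10⁻¹⁹·2950/3.322×10⁻²⁷) ≈ 5.334×10⁵ m/s.
In the field: r = mv/(|q|B) = (3.322×10⁻²⁷)(5.334×10⁵)/((1.602×10⁻¹⁹)(0.0783)) ≈ 0.141 m.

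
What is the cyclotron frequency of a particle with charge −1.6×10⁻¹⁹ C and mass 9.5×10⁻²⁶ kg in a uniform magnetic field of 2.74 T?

f ≈ 7.34×10⁵ Hz

f = |q|B/(2πm).
f = (1.6×10⁻¹⁹)(2.74)/(2π·9.5×10⁻²⁶) ≈ 7.34×10⁵ Hz.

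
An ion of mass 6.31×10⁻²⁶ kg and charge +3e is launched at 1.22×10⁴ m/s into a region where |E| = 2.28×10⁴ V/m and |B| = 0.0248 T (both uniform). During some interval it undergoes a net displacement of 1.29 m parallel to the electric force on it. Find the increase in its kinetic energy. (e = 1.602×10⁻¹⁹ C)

ΔKE ≈ 1.41×10⁻¹⁴ J

The magnetic force is always ⟂ v and does no work; only the electric force changes KE.
ΔKE = F_E · d = |q|E d = (4.806×10⁻¹⁹)(2.28×10⁴)(1.29) ≈ 1.41×10⁻¹⁴ J.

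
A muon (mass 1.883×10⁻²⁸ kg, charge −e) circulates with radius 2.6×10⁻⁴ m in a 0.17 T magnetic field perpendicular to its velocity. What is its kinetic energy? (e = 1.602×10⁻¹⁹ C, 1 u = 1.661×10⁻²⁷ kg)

KE ≈ 0.83 eV

v = |q|Br/m, then KE = ½mv² = (qBr)²/(2m).
v = (1.602×10⁻¹⁹)(0.17)(2.6×10⁻⁴)/1.883×10⁻²⁸ ≈ 3.760×10⁴ m/s.
KE = ½(1.883×10⁻²⁸)(3.760×10⁴)² ≈ 1.3×10⁻¹⁹ J = 0.83 eV.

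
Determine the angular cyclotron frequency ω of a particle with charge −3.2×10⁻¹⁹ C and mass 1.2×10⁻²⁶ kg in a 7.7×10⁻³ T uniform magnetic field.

ω ≈ 2.1×10⁵ rad/s

ω = |q|B/m.
ω = (3.2×10⁻¹⁹)(7.7×10⁻³)/1.2×10⁻²⁶ ≈ 2.1×10⁵ rad/s.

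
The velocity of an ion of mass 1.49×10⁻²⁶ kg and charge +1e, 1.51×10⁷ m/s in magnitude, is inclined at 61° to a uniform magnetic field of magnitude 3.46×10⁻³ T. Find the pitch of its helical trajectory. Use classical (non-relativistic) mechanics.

v∥ = v cosθ = 1.51×10⁷·cos61° ≈ 7.321×10⁶ m/s.
T = 2πm/(|q|B) = 2π(1.49×10⁻²⁶)/((1.602×10⁻¹⁹)(3.46×10⁻³)) ≈ 1.689×10⁻⁴ s.
pitch = v∥ T = (7.321×10⁶)(1.689×10⁻⁴) ≈ 1240 m.

p ≈ 1240 m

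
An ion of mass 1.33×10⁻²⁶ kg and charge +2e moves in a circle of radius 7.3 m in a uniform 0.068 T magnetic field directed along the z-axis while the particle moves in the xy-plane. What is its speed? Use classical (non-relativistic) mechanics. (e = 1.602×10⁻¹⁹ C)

From |q|vB = mv²/r, v = |q|Br/m.
v = (3.204×10⁻¹⁹)(0.068)(7.3)/1.33×10⁻²⁶ ≈ 1.2×10⁷ m/s.

v ≈ 1.2×10⁷ m/s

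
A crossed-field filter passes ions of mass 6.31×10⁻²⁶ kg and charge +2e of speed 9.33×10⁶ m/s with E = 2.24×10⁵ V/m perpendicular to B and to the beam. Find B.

Balance of forces in the selector: qE = qvB ⇒ B = E/v.
B = 2.24×10⁵/9.33×10⁶ = 0.0240 T.

B = 0.0240 T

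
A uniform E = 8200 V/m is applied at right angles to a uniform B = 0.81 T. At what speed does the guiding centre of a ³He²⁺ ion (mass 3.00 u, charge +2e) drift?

The steady drift has the magnetic force balancing the electric force, so v_d = E/B.
v_d = 8200/0.81 = 1.0×10⁴ m/s.

v_d ≈ 1.0×10⁴ m/s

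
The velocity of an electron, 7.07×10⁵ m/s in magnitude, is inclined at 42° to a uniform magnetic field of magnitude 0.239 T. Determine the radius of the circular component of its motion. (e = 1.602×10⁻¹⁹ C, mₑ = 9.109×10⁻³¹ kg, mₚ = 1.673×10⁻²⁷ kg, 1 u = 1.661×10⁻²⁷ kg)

v⊥ = v sinθ = 7.07×10⁵·sin42° ≈ 4.731×10⁵ m/s.
r = m v⊥/(|q|B) = (9.109×10⁻³¹)(4.731×10⁵)/((1.602×10⁻¹⁹)(0.239)) ≈ 1.13×10⁻⁵ m.

r ≈ 1.13×10⁻⁵ m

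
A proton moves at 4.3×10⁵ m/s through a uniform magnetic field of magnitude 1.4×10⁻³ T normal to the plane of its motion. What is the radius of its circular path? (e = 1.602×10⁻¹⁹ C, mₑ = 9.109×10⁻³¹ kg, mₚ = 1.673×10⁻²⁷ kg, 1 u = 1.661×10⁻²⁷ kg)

r ≈ 3.2 m

The magnetic force provides the centripetal force: |q|vB = mv²/r.
r = mv/(|q|B) = (1.673×10⁻²⁷)(4.3×10⁵)/((1.602×10⁻¹⁹)(1.4×10⁻³)) ≈ 3.2 m.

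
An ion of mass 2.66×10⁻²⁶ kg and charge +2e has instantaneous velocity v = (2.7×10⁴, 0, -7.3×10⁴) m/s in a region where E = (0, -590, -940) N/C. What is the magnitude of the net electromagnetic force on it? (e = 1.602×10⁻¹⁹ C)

Only an electric field acts, so F = qE = (3.204×10⁻¹⁹ C)·(0, -590, -940) = (0, -1.89×10⁻¹⁶, -3.01×10⁻¹⁶) N.
|F| = 3.56×10⁻¹⁶ N.

|F| ≈ 3.56×10⁻¹⁶ N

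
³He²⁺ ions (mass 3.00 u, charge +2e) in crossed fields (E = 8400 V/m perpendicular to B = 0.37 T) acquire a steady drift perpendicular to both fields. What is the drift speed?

The steady drift has the magnetic force balancing the electric force, so v_d = E/B.
v_d = 8400/0.37 = 2.3×10⁴ m/s.

v_d ≈ 2.3×10⁴ m/s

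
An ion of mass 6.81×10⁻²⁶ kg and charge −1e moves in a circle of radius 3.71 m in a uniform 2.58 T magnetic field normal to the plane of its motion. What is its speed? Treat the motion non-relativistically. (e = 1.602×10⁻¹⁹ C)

From |q|vB = mv²/r, v = |q|Br/m.
v = (1.602×10⁻¹⁹)(2.58)(3.71)/6.81×10⁻²⁶ ≈ 2.25×10⁷ m/s.

v ≈ 2.25×10⁷ m/s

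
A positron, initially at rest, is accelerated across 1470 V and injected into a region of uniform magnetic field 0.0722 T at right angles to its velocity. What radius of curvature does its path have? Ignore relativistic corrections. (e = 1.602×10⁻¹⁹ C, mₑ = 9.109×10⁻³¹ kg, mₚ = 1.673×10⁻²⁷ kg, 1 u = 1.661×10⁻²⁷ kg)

r ≈ 1.79×10⁻³ m

Acceleration: |q|V = ½mv² ⇒ v = √(2|q|V/m) = √(2·1.602×10⁻¹⁹·1470/9.109×10⁻³¹) ≈ 2.274×10⁷ m/s.
In the field: r = mv/(|q|B) = (9.109×10⁻³¹)(2.274×10⁷)/((1.602×10⁻¹⁹)(0.0722)) ≈ 1.79×10⁻³ m.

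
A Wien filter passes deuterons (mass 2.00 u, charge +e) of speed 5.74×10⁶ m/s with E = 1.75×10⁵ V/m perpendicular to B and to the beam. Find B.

B = 0.0305 T

Balance of forces in the selector: qE = qvB ⇒ B = E/v.
B = 1.75×10⁵/5.74×10⁶ = 0.0305 T.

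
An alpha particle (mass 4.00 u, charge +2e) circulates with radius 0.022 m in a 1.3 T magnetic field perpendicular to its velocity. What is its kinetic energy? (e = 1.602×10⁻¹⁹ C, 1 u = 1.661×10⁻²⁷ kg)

v = |q|Br/m, then KE = ½mv² = (qBr)²/(2m).
v = (3.204×10⁻¹⁹)(1.3)(0.022)/6.644×10⁻²⁷ ≈ 1.379×10⁶ m/s.
KE = ½(6.644×10⁻²⁷)(1.379×10⁶)² ≈ 6.3×10⁻¹⁵ J.

KE ≈ 6.3×10⁻¹⁵ J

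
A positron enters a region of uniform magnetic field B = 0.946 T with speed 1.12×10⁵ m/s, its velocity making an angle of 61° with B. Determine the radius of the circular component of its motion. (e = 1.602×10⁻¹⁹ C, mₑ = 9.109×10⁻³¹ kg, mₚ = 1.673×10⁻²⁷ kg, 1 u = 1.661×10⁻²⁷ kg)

v⊥ = v sinθ = 1.12×10⁵·sin61° ≈ 9.796×10⁴ m/s.
r = m v⊥/(|q|B) = (9.109×10⁻³¹)(9.796×10⁴)/((1.602×10⁻¹⁹)(0.946)) ≈ 5.89×10⁻⁷ m.

r ≈ 5.89×10⁻⁷ m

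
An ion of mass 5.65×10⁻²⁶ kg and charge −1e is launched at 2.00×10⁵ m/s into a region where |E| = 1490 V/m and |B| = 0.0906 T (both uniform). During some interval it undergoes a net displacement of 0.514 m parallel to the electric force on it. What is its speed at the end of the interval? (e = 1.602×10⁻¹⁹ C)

B does no work; ΔKE = |q|E d.
½mv_f² = ½mv₀² + |q|Ed = ½(5.65×10⁻²⁶)(2.00×10⁵)² + (1.602×10⁻¹⁹)(1490)(0.514) ≈ 1.130×10⁻¹⁵ J + 1.227×10⁻¹⁶ J ≈ 1.253×10⁻¹⁵ J.
v_f = √(2·1.253×10⁻¹⁵/5.65×10⁻²⁶) ≈ 2.11×10⁵ m/s.

v_f ≈ 2.11×10⁵ m/s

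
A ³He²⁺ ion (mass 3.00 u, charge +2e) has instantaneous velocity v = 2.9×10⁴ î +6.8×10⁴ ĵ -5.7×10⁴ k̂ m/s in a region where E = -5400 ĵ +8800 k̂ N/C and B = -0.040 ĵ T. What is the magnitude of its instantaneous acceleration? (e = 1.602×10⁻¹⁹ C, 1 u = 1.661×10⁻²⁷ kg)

|a| ≈ 6.19×10¹¹ m/s²

v×B = (-2280, 0, -1160) N/C.
E + v×B = (-2280, -5400, 7640) N/C.
F = q(E + v×B) = (3.204×10⁻¹⁹ C)·(-2280, -5400, 7640) = (-7.31×10⁻¹⁶, -1.73×10⁻¹⁵, 2.45×10⁻¹⁵) N.
|a| = |F|/m = 3.085×10⁻¹⁵/4.983×10⁻²⁷ ≈ 6.19×10¹¹ m/s².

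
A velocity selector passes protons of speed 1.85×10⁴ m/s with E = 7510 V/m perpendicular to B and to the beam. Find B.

Balance of forces in the selector: qE = qvB ⇒ B = E/v.
B = 7510/1.85×10⁴ = 0.406 T.

B = 0.406 T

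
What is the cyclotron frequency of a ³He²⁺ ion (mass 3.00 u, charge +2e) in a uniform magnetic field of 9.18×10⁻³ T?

f = |q|B/(2πm).
f = (3.204×10⁻¹⁹)(9.18×10⁻³)/(2π·4.983×10⁻²⁷) ≈ 9.39×10⁴ Hz.

f ≈ 9.39×10⁴ Hz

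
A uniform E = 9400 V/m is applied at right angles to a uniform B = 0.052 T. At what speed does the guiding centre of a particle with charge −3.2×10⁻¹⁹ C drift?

v_d ≈ 1.8×10⁵ m/s

The steady drift has the magnetic force balancing the electric force, so v_d = E/B.
v_d = 9400/0.052 = 1.8×10⁵ m/s.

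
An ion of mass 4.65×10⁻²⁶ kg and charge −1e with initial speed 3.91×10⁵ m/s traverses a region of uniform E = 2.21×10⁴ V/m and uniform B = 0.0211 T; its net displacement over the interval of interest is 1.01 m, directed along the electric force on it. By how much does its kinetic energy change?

ΔKE ≈ 3.58×10⁻¹⁵ J

The magnetic force is always ⟂ v and does no work; only the electric force changes KE.
ΔKE = F_E · d = |q|E d = (1.602×10⁻¹⁹)(2.21×10⁴)(1.01) ≈ 3.58×10⁻¹⁵ J.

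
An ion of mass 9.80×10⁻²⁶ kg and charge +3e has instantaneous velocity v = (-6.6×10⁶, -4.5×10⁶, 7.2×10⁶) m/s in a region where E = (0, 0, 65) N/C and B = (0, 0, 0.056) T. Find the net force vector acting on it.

v×B = (-2.52×10⁵, 3.70×10⁵, 0) N/C.
E + v×B = (-2.52×10⁵, 3.70×10⁵, 65.0) N/C.
F = q(E + v×B) = (4.806×10⁻¹⁹ C)·(-2.52×10⁵, 3.70×10⁵, 65.0) = (-1.21×10⁻¹³, 1.78×10⁻¹³, 3.12×10⁻¹⁷) N.

F ≈ (-1.21×10⁻¹³, 1.78×10⁻¹³, 3.12×10⁻¹⁷) N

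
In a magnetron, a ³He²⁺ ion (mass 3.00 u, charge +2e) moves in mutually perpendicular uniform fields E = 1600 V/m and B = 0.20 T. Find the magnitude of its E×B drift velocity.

The steady drift has the magnetic force balancing the electric force, so v_d = E/B.
v_d = 1600/0.20 = 8000 m/s.

v_d ≈ 8000 m/s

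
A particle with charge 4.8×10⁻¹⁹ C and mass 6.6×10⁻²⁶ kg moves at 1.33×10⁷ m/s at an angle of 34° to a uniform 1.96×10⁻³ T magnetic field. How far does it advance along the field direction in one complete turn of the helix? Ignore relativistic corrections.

v∥ = v cosθ = 1.33×10⁷·cos34° ≈ 1.103×10⁷ m/s.
T = 2πm/(|q|B) = 2π(6.6×10⁻²⁶)/((4.8×10⁻¹⁹)(1.96×10⁻³)) ≈ 4.408×10⁻⁴ s.
pitch = v∥ T = (1.103×10⁷)(4.408×10⁻⁴) ≈ 4860 m.

p ≈ 4860 m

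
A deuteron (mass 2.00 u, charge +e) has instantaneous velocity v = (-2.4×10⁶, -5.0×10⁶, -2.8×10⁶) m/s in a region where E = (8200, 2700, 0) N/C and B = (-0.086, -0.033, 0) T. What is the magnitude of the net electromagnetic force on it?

|F| ≈ 6.97×10⁻¹⁴ N

v×B = (-9.24×10⁴, 2.41×10⁵, -3.51×10⁵) N/C.
E + v×B = (-8.42×10⁴, 2.43×10⁵, -3.51×10⁵) N/C.
F = q(E + v×B) = (1.602×10⁻¹⁹ C)·(-8.42×10⁴, 2.43×10⁵, -3.51×10⁵) = (-1.35×10⁻¹⁴, 3.90×10⁻¹⁴, -5.62×10⁻¹⁴) N.
|F| = 6.97×10⁻¹⁴ N.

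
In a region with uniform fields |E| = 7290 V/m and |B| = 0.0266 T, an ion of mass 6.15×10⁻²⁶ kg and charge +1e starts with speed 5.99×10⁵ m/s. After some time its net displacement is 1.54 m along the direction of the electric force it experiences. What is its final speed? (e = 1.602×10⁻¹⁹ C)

B does no work; ΔKE = |q|E d.
½mv_f² = ½mv₀² + |q|Ed = ½(6.15×10⁻²⁶)(5.99×10⁵)² + (1.602×10⁻¹⁹)(7290)(1.54) ≈ 1.103×10⁻¹⁴ J + 1.799×10⁻¹⁵ J ≈ 1.283×10⁻¹⁴ J.
v_f = √(2·1.283×10⁻¹⁴/6.15×10⁻²⁶) ≈ 6.46×10⁵ m/s.

v_f ≈ 6.46×10⁵ m/s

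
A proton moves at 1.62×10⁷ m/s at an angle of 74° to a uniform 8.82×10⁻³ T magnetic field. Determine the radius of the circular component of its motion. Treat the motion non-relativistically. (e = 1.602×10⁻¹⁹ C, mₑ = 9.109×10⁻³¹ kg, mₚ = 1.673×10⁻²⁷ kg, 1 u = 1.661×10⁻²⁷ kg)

v⊥ = v sinθ = 1.62×10⁷·sin74° ≈ 1.557×10⁷ m/s.
r = m v⊥/(|q|B) = (1.673×10⁻²⁷)(1.557×10⁷)/((1.602×10⁻¹⁹)(8.82×10⁻³)) ≈ 18.4 m.

r ≈ 18.4 m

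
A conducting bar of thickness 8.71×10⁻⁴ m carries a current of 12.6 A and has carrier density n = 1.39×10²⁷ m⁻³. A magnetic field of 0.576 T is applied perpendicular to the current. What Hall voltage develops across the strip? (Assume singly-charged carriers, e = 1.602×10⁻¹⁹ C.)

V_H ≈ 3.74×10⁻⁵ V

V_H = IB/(n e t).
V_H = (12.6)(0.576)/((1.39×10²⁷)(1.602×10⁻¹⁹)(8.71×10⁻⁴)) ≈ 3.74×10⁻⁵ V.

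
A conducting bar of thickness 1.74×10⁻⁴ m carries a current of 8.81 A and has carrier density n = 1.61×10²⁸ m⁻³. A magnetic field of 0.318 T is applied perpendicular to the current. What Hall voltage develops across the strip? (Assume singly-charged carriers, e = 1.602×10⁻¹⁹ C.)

V_H = IB/(n e t).
V_H = (8.81)(0.318)/((1.61×10²⁸)(1.602×10⁻¹⁹)(1.74×10⁻⁴)) ≈ 6.24×10⁻⁶ V.

V_H ≈ 6.24×10⁻⁶ V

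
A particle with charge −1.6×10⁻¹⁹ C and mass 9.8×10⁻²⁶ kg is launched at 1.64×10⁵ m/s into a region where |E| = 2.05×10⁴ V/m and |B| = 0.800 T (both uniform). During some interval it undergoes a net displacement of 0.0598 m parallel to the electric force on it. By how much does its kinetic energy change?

ΔKE ≈ 1.96×10⁻¹⁶ J

The magnetic force is always ⟂ v and does no work; only the electric force changes KE.
ΔKE = F_E · d = |q|E d = (1.6×10⁻¹⁹)(2.05×10⁴)(0.0598) ≈ 1.96×10⁻¹⁶ J.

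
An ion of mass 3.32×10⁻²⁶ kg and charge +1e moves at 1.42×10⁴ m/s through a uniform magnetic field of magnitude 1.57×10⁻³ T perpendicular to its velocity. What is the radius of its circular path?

The magnetic force provides the centripetal force: |q|vB = mv²/r.
r = mv/(|q|B) = (3.32×10⁻²⁶)(1.42×10⁴)/((1.602×10⁻¹⁹)(1.57×10⁻³)) ≈ 1.87 m.

r ≈ 1.87 m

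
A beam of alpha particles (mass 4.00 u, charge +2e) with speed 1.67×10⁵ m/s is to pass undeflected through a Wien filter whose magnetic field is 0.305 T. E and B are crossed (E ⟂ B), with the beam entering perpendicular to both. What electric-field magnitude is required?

E = 5.09×10⁴ V/m

For straight-line motion qE = qvB, so E = vB.
E = 1.67×10⁵ × 0.305 = 5.09×10⁴ V/m.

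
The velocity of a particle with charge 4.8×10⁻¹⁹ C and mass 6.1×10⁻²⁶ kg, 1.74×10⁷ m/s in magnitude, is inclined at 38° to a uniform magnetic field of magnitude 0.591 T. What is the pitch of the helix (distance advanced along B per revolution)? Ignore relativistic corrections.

v∥ = v cosθ = 1.74×10⁷·cos38° ≈ 1.371×10⁷ m/s.
T = 2πm/(|q|B) = 2π(6.1×10⁻²⁶)/((4.8×10⁻¹⁹)(0.591)) ≈ 1.351×10⁻⁶ s.
pitch = v∥ T = (1.371×10⁷)(1.351×10⁻⁶) ≈ 18.5 m.

p ≈ 18.5 m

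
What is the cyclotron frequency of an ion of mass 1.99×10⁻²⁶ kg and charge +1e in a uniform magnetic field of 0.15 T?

f = |q|B/(2πm).
f = (1.602×10⁻¹⁹)(0.15)/(2π·1.99×10⁻²⁶) ≈ 1.9×10⁵ Hz.

f ≈ 1.9×10⁵ Hz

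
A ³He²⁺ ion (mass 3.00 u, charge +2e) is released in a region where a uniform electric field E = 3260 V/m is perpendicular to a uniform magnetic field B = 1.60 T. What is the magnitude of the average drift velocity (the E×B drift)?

The steady drift has the magnetic force balancing the electric force, so v_d = E/B.
v_d = 3260/1.60 = 2040 m/s.

v_d ≈ 2040 m/s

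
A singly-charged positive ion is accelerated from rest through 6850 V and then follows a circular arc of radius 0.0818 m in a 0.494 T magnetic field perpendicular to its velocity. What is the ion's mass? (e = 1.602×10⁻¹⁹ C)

m ≈ 1.91×10⁻²⁶ kg

Combine |q|V = ½mv² and r = mv/(|q|B): eliminate v to get m = qB²r²/(2V).
m = (1.602×10⁻¹⁹)(0.494)²(0.0818)²/(2·6850) ≈ 1.91×10⁻²⁶ kg.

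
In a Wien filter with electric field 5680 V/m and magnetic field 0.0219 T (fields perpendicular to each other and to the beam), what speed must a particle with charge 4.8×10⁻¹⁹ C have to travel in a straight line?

v = 2.59×10⁵ m/s

For undeflected motion the electric and magnetic forces balance: qE = qvB.
v = E/B = 5680/0.0219 = 2.59×10⁵ m/s.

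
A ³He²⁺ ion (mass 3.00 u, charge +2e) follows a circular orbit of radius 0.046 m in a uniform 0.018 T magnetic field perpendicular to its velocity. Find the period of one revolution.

The cyclotron period depends only on m, q, B: T = 2πm/(|q|B).
T = 2π(4.983×10⁻²⁷)/((3.204×10⁻¹⁹)(0.018)) ≈ 5.4×10⁻⁶ s.

T ≈ 5.4×10⁻⁶ s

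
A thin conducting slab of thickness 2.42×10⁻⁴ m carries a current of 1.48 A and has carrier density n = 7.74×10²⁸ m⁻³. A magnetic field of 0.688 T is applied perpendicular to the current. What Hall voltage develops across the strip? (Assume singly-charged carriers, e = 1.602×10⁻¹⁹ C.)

V_H = IB/(n e t).
V_H = (1.48)(0.688)/((7.74×10²⁸)(1.602×10⁻¹⁹)(2.42×10⁻⁴)) ≈ 3.39×10⁻⁷ V.

V_H ≈ 3.39×10⁻⁷ V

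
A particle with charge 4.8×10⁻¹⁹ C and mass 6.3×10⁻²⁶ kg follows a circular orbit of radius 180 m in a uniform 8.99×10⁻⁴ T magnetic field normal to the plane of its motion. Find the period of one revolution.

The cyclotron period depends only on m, q, B: T = 2πm/(|q|B).
T = 2π(6.3×10⁻²⁶)/((4.8×10⁻¹⁹)(8.99×10⁻⁴)) ≈ 9.17×10⁻⁴ s.

T ≈ 9.17×10⁻⁴ s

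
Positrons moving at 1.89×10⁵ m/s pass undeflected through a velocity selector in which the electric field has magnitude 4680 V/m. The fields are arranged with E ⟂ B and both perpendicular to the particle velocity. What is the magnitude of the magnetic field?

Balance of forces in the selector: qE = qvB ⇒ B = E/v.
B = 4680/1.89×10⁵ = 0.0248 T.

B = 0.0248 T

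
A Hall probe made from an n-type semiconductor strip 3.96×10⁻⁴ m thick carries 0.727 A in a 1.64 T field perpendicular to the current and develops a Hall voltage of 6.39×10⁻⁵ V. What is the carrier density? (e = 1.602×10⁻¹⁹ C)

From V_H = IB/(n e t), n = IB/(V_H e t).
n = (0.727)(1.64)/((6.39×10⁻⁵)(1.602×10⁻¹⁹)(3.96×10⁻⁴)) ≈ 2.94×10²⁶ m⁻³.

n ≈ 2.94×10²⁶ m⁻³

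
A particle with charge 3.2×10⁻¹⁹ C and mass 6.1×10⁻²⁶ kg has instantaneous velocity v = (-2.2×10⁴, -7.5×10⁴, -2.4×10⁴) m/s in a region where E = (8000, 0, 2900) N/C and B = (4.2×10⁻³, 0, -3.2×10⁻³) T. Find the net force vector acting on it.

F ≈ (2.64×10⁻¹⁵, -5.48×10⁻¹⁷, 1.03×10⁻¹⁵) N

v×B = (240, -171, 315) N/C.
E + v×B = (8240, -171, 3220) N/C.
F = q(E + v×B) = (3.2×10⁻¹⁹ C)·(8240, -171, 3220) = (2.64×10⁻¹⁵, -5.48×10⁻¹⁷, 1.03×10⁻¹⁵) N.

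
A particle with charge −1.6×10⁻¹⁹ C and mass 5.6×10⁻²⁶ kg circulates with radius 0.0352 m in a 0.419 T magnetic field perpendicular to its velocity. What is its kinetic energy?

KE ≈ 4.97×10⁻¹⁷ J

v = |q|Br/m, then KE = ½mv² = (qBr)²/(2m).
v = (1.6×10⁻¹⁹)(0.419)(0.0352)/5.6×10⁻²⁶ ≈ 4.214×10⁴ m/s.
KE = ½(5.6×10⁻²⁶)(4.214×10⁴)² ≈ 4.97×10⁻¹⁷ J.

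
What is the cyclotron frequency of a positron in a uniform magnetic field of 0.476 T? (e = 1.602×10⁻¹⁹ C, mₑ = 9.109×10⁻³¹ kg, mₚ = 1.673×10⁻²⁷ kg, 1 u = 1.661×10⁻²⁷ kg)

f = |q|B/(2πm).
f = (1.602×10⁻¹⁹)(0.476)/(2π·9.109×10⁻³¹) ≈ 1.33×10¹⁰ Hz.

f ≈ 1.33×10¹⁰ Hz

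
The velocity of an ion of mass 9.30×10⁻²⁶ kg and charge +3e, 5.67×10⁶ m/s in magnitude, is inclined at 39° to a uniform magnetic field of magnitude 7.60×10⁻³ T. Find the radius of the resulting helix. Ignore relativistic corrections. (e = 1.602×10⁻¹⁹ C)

r ≈ 90.9 m

v⊥ = v sinθ = 5.67×10⁶·sin39° ≈ 3.568×10⁶ m/s.
r = m v⊥/(|q|B) = (9.30×10⁻²⁶)(3.568×10⁶)/((4.806×10⁻¹⁹)(7.60×10⁻³)) ≈ 90.9 m.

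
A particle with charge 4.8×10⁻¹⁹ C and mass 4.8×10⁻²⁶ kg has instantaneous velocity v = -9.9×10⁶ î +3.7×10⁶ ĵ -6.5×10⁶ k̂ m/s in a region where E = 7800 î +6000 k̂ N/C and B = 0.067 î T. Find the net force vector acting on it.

v×B = (0, -4.36×10⁵, -2.48×10⁵) N/C.
E + v×B = (7800, -4.36×10⁵, -2.42×10⁵) N/C.
F = q(E + v×B) = (4.8×10⁻¹⁹ C)·(7800, -4.36×10⁵, -2.42×10⁵) = (3.74×10⁻¹⁵, -2.09×10⁻¹³, -1.16×10⁻¹³) N.

F ≈ (3.74×10⁻¹⁵, -2.09×10⁻¹³, -1.16×10⁻¹³) N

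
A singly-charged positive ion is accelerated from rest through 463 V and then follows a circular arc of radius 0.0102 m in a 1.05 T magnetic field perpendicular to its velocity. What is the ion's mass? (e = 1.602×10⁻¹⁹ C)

Combine |q|V = ½mv² and r = mv/(|q|B): eliminate v to get m = qB²r²/(2V).
m = (1.602×10⁻¹⁹)(1.05)²(0.0102)²/(2·463) ≈ 1.98×10⁻²⁶ kg.

m ≈ 1.98×10⁻²⁶ kg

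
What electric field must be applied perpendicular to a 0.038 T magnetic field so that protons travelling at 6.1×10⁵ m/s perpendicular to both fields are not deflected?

For straight-line motion qE = qvB, so E = vB.
E = 6.1×10⁵ × 0.038 = 2.3×10⁴ V/m.

E = 2.3×10⁴ V/m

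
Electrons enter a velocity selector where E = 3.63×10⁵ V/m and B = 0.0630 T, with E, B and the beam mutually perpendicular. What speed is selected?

For undeflected motion the electric and magnetic forces balance: qE = qvB.
v = E/B = 3.63×10⁵/0.0630 = 5.76×10⁶ m/s.

v = 5.76×10⁶ m/s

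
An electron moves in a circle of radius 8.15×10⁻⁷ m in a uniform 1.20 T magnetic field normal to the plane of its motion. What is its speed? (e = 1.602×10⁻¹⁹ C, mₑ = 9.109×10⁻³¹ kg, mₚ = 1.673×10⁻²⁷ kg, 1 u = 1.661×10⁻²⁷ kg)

v ≈ 1.72×10⁵ m/s

From |q|vB = mv²/r, v = |q|Br/m.
v = (1.602×10⁻¹⁹)(1.20)(8.15×10⁻⁷)/9.109×10⁻³¹ ≈ 1.72×10⁵ m/s.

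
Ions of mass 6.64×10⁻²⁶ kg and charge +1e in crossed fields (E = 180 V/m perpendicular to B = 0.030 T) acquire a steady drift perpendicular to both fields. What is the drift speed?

The steady drift has the magnetic force balancing the electric force, so v_d = E/B.
v_d = 180/0.030 = 6000 m/s.

v_d ≈ 6000 m/s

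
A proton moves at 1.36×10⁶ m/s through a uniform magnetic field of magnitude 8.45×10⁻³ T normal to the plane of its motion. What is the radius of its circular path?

r ≈ 1.68 m

The magnetic force provides the centripetal force: |q|vB = mv²/r.
r = mv/(|q|B) = (1.673×10⁻²⁷)(1.36×10⁶)/((1.602×10⁻¹⁹)(8.45×10⁻³)) ≈ 1.68 m.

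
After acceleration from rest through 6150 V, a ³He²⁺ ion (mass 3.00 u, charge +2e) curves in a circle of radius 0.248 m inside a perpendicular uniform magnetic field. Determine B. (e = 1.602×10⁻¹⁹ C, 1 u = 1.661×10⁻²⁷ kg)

v = √(2|q|V/m) = √(2·3.204×10⁻¹⁹·6150/4.983×10⁻²⁷) ≈ 8.893×10⁵ m/s.
B = mv/(|q|r) = (4.983×10⁻²⁷)(8.893×10⁵)/((3.204×10⁻¹⁹)(0.248)) ≈ 0.0558 T.

B ≈ 0.0558 T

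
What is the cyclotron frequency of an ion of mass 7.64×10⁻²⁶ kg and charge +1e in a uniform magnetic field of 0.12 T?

f ≈ 4.0×10⁴ Hz

f = |q|B/(2πm).
f = (1.602×10⁻¹⁹)(0.12)/(2π·7.64×10⁻²⁶) ≈ 4.0×10⁴ Hz.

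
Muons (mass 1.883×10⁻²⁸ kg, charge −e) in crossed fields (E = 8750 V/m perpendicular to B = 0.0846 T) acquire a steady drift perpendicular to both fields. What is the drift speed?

In crossed fields the guiding centre drifts at v_d = |E×B|/B² = E/B, independent of charge and mass.
v_d = 8750/0.0846 = 1.03×10⁵ m/s.

v_d ≈ 1.03×10⁵ m/s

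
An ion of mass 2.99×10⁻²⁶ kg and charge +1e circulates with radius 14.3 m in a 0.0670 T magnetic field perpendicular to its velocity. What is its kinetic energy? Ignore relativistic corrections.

v = |q|Br/m, then KE = ½mv² = (qBr)²/(2m).
v = (1.602×10⁻¹⁹)(0.0670)(14.3)/2.99×10⁻²⁶ ≈ 5.133×10⁶ m/s.
KE = ½(2.99×10⁻²⁶)(5.133×10⁶)² ≈ 3.94×10⁻¹³ J = 2.46×10⁶ eV.

KE ≈ 2.46×10⁶ eV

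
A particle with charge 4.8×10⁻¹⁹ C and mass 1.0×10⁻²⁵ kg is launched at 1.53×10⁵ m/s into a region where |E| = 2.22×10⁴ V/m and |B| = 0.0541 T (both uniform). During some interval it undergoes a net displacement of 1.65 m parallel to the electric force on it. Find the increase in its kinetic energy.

ΔKE ≈ 1.76×10⁻¹⁴ J

The magnetic force is always ⟂ v and does no work; only the electric force changes KE.
ΔKE = F_E · d = |q|E d = (4.8×10⁻¹⁹)(2.22×10⁴)(1.65) ≈ 1.76×10⁻¹⁴ J.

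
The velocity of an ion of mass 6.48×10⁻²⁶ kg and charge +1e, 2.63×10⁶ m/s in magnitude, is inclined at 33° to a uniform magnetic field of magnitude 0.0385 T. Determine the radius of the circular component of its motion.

v⊥ = v sinθ = 2.63×10⁶·sin33° ≈ 1.432×10⁶ m/s.
r = m v⊥/(|q|B) = (6.48×10⁻²⁶)(1.432×10⁶)/((1.602×10⁻¹⁹)(0.0385)) ≈ 15.0 m.

r ≈ 15.0 m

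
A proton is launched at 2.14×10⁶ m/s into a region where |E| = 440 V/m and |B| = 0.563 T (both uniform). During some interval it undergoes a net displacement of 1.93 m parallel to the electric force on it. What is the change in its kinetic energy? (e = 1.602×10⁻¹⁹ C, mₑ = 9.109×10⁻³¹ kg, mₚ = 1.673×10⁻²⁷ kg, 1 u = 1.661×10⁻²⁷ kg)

The magnetic force is always ⟂ v and does no work; only the electric force changes KE.
ΔKE = F_E · d = |q|E d = (1.602×10⁻¹⁹)(440)(1.93) ≈ 1.36×10⁻¹⁶ J.

ΔKE ≈ 1.36×10⁻¹⁶ J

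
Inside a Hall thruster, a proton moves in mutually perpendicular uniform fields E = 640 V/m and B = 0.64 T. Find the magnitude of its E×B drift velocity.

The steady drift has the magnetic force balancing the electric force, so v_d = E/B.
v_d = 640/0.64 = 1000 m/s.

v_d ≈ 1000 m/s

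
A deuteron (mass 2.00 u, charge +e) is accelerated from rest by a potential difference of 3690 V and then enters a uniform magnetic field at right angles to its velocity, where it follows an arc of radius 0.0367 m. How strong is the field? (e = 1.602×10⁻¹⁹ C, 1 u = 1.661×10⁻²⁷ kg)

B ≈ 0.337 T

v = √(2|q|V/m) = √(2·1.602×10⁻¹⁹·3690/3.322×10⁻²⁷) ≈ 5.966×10⁵ m/s.
B = mv/(|q|r) = (3.322×10⁻²⁷)(5.966×10⁵)/((1.602×10⁻¹⁹)(0.0367)) ≈ 0.337 T.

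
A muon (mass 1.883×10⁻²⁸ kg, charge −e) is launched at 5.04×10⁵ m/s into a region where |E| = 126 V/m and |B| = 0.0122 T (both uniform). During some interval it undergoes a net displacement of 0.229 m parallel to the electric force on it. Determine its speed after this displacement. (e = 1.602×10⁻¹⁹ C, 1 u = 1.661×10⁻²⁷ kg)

B does no work; ΔKE = |q|E d.
½mv_f² = ½mv₀² + |q|Ed = ½(1.883×10⁻²⁸)(5.04×10⁵)² + (1.602×10⁻¹⁹)(126)(0.229) ≈ 2.392×10⁻¹⁷ J + 4.622×10⁻¹⁸ J ≈ 2.854×10⁻¹⁷ J.
v_f = √(2·2.854×10⁻¹⁷/1.883×10⁻²⁸) ≈ 5.51×10⁵ m/s.

v_f ≈ 5.51×10⁵ m/s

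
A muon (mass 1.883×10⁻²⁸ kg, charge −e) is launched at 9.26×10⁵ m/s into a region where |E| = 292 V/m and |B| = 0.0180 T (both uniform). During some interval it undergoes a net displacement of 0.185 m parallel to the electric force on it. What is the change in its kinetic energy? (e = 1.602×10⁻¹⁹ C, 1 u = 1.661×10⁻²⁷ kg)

The magnetic force is always ⟂ v and does no work; only the electric force changes KE.
ΔKE = F_E · d = |q|E d = (1.602×10⁻¹⁹)(292)(0.185) ≈ 8.65×10⁻¹⁸ J.

ΔKE ≈ 8.65×10⁻¹⁸ J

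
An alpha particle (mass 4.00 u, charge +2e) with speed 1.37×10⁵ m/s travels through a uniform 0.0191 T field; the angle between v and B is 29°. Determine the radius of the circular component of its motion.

r ≈ 0.0721 m

v⊥ = v sinθ = 1.37×10⁵·sin29° ≈ 6.642×10⁴ m/s.
r = m v⊥/(|q|B) = (6.644×10⁻²⁷)(6.642×10⁴)/((3.204×10⁻¹⁹)(0.0191)) ≈ 0.0721 m.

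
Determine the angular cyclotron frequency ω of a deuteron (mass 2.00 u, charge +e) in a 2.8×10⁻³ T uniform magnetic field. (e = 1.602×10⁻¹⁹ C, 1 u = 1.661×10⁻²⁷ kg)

ω ≈ 1.4×10⁵ rad/s

ω = |q|B/m.
ω = (1.602×10⁻¹⁹)(2.8×10⁻³)/3.322×10⁻²⁷ ≈ 1.4×10⁵ rad/s.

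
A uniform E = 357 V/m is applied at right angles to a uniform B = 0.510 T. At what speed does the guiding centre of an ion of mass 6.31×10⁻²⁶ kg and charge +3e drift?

The E×B drift speed is v_d = E/B.
v_d = 357/0.510 = 700 m/s.

v_d ≈ 700 m/s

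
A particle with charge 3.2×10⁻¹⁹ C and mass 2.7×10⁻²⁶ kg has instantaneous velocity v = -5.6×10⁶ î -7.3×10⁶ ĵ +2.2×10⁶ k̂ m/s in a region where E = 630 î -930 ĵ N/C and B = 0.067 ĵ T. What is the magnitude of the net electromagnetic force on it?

v×B = (-1.47×10⁵, 0, -3.75×10⁵) N/C.
E + v×B = (-1.47×10⁵, -930, -3.75×10⁵) N/C.
F = q(E + v×B) = (3.2×10⁻¹⁹ C)·(-1.47×10⁵, -930, -3.75×10⁵) = (-4.70×10⁻¹⁴, -2.98×10⁻¹⁶, -1.20×10⁻¹³) N.
|F| = 1.29×10⁻¹³ N.

|F| ≈ 1.29×10⁻¹³ N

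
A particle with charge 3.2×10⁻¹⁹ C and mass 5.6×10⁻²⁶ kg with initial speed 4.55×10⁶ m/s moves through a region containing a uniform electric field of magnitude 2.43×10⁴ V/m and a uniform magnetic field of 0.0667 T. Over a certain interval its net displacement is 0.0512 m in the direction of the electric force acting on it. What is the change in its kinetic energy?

The magnetic force is always ⟂ v and does no work; only the electric force changes KE.
ΔKE = F_E · d = |q|E d = (3.2×10⁻¹⁹)(2.43×10⁴)(0.0512) ≈ 3.98×10⁻¹⁶ J.

ΔKE ≈ 3.98×10⁻¹⁶ J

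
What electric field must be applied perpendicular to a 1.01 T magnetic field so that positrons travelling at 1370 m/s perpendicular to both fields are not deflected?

E = 1380 V/m

For straight-line motion qE = qvB, so E = vB.
E = 1370 × 1.01 = 1380 V/m.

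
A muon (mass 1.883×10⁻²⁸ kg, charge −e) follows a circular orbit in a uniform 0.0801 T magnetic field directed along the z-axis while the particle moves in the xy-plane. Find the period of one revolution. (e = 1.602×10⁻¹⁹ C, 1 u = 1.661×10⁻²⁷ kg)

The cyclotron period depends only on m, q, B: T = 2πm/(|q|B).
T = 2π(1.883×10⁻²⁸)/((1.602×10⁻¹⁹)(0.0801)) ≈ 9.22×10⁻⁸ s.

T ≈ 9.22×10⁻⁸ s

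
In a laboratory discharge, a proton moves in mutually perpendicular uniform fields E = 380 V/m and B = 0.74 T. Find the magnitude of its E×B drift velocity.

v_d ≈ 510 m/s

The E×B drift speed is v_d = E/B.
v_d = 380/0.74 = 510 m/s.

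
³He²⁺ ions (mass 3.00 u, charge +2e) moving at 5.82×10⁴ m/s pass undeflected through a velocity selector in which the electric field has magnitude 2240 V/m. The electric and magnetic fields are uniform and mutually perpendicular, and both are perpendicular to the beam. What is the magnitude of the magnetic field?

Balance of forces in the selector: qE = qvB ⇒ B = E/v.
B = 2240/5.82×10⁴ = 0.0385 T.

B = 0.0385 T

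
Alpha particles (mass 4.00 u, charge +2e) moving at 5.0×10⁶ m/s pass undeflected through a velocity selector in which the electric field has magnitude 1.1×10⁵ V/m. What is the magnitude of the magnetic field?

Balance of forces in the selector: qE = qvB ⇒ B = E/v.
B = 1.1×10⁵/5.0×10⁶ = 0.022 T.

B = 0.022 T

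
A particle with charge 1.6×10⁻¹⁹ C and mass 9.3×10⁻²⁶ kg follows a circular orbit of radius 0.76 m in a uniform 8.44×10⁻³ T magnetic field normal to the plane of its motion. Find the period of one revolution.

The cyclotron period depends only on m, q, B: T = 2πm/(|q|B).
T = 2π(9.3×10⁻²⁶)/((1.6×10⁻¹⁹)(8.44×10⁻³)) ≈ 4.33×10⁻⁴ s.

T ≈ 4.33×10⁻⁴ s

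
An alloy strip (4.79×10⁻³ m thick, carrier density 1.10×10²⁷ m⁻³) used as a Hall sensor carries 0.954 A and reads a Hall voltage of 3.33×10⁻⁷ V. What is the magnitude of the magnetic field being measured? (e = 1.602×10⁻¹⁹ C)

B ≈ 0.295 T

From V_H = IB/(n e t), B = V_H n e t / I.
B = (3.33×10⁻⁷)(1.10×10²⁷)(1.602×10⁻¹⁹)(4.79×10⁻³)/0.954 ≈ 0.295 T.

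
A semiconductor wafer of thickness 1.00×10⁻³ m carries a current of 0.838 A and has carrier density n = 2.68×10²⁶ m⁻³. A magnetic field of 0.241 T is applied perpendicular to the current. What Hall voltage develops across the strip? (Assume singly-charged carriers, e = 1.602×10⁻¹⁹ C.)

V_H ≈ 4.70×10⁻⁶ V

V_H = IB/(n e t).
V_H = (0.838)(0.241)/((2.68×10²⁶)(1.602×10⁻¹⁹)(1.00×10⁻³)) ≈ 4.70×10⁻⁶ V.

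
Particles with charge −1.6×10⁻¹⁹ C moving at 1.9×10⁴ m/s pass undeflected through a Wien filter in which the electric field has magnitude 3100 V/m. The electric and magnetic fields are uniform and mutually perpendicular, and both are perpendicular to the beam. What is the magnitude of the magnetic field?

Balance of forces in the selector: qE = qvB ⇒ B = E/v.
B = 3100/1.9×10⁴ = 0.16 T.

B = 0.16 T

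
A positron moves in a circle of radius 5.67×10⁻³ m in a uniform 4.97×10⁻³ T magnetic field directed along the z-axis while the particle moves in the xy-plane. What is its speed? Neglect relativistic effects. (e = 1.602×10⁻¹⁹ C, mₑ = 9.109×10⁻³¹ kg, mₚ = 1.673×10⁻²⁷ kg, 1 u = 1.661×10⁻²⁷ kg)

v ≈ 4.96×10⁶ m/s

From |q|vB = mv²/r, v = |q|Br/m.
v = (1.602×10⁻¹⁹)(4.97×10⁻³)(5.67×10⁻³)/9.109×10⁻³¹ ≈ 4.96×10⁶ m/s.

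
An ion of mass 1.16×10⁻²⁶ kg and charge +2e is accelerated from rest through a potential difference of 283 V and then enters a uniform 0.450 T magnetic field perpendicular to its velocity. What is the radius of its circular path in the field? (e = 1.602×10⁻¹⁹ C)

r ≈ 0.0101 m

Acceleration: |q|V = ½mv² ⇒ v = √(2|q|V/m) = √(2·3.204×10⁻¹⁹·283/1.16×10⁻²⁶) ≈ 1.250×10⁵ m/s.
In the field: r = mv/(|q|B) = (1.16×10⁻²⁶)(1.250×10⁵)/((3.204×10⁻¹⁹)(0.450)) ≈ 0.0101 m.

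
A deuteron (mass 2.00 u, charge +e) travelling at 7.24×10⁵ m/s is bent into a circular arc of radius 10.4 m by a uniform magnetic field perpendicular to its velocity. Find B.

From |q|vB = mv²/r, B = mv/(|q|r).
B = (3.322×10⁻²⁷)(7.24×10⁵)/((1.602×10⁻¹⁹)(10.4)) ≈ 1.44×10⁻³ T.

B ≈ 1.44×10⁻³ T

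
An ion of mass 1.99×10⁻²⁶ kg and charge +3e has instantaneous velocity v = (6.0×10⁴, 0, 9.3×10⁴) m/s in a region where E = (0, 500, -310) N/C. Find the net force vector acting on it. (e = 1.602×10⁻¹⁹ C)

F ≈ (0, 2.40×10⁻¹⁶, -1.49×10⁻¹⁶) N

Only an electric field acts, so F = qE = (4.806×10⁻¹⁹ C)·(0, 500, -310) = (0, 2.40×10⁻¹⁶, -1.49×10⁻¹⁶) N.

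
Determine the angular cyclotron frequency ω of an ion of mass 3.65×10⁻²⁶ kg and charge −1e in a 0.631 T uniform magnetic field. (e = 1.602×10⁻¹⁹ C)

ω ≈ 2.77×10⁶ rad/s

ω = |q|B/m.
ω = (1.602×10⁻¹⁹)(0.631)/3.65×10⁻²⁶ ≈ 2.77×10⁶ rad/s.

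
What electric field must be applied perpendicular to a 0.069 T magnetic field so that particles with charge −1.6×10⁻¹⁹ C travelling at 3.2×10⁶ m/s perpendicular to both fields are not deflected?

E = 2.2×10⁵ V/m

For straight-line motion qE = qvB, so E = vB.
E = 3.2×10⁶ × 0.069 = 2.2×10⁵ V/m.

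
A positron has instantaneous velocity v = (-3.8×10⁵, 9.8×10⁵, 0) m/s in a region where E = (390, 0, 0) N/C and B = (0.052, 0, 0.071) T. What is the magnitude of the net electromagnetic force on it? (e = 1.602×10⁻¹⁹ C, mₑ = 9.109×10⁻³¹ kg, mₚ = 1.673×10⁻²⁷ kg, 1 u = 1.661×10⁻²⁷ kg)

|F| ≈ 1.45×10⁻¹⁴ N

v×B = (6.96×10⁴, 2.70×10⁴, -5.10×10⁴) N/C.
E + v×B = (7.00×10⁴, 2.70×10⁴, -5.10×10⁴) N/C.
F = q(E + v×B) = (1.602×10⁻¹⁹ C)·(7.00×10⁴, 2.70×10⁴, -5.10×10⁴) = (1.12×10⁻¹⁴, 4.32×10⁻¹⁵, -8.16×10⁻¹⁵) N.
|F| = 1.45×10⁻¹⁴ N.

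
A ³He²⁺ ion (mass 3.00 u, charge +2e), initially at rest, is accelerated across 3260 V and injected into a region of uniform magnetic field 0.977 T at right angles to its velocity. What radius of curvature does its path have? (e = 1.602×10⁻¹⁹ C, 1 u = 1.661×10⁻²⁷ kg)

r ≈ 0.0103 m

Acceleration: |q|V = ½mv² ⇒ v = √(2|q|V/m) = √(2·3.204×10⁻¹⁹·3260/4.983×10⁻²⁷) ≈ 6.475×10⁵ m/s.
In the field: r = mv/(|q|B) = (4.983×10⁻²⁷)(6.475×10⁵)/((3.204×10⁻¹⁹)(0.977)) ≈ 0.0103 m.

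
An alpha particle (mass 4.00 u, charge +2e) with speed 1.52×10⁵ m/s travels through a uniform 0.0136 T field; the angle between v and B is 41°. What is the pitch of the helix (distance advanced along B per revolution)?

v∥ = v cosθ = 1.52×10⁵·cos41° ≈ 1.147×10⁵ m/s.
T = 2πm/(|q|B) = 2π(6.644×10⁻²⁷)/((3.204×10⁻¹⁹)(0.0136)) ≈ 9.580×10⁻⁶ s.
pitch = v∥ T = (1.147×10⁵)(9.580×10⁻⁶) ≈ 1.10 m.

p ≈ 1.10 m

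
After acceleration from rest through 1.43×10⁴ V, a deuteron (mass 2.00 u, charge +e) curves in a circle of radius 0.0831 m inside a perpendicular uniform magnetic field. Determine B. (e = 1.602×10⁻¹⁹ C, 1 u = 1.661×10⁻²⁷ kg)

B ≈ 0.293 T

v = √(2|q|V/m) = √(2·1.602×10⁻¹⁹·1.43×10⁴/3.322×10⁻²⁷) ≈ 1.174×10⁶ m/s.
B = mv/(|q|r) = (3.322×10⁻²⁷)(1.174×10⁶)/((1.602×10⁻¹⁹)(0.0831)) ≈ 0.293 T.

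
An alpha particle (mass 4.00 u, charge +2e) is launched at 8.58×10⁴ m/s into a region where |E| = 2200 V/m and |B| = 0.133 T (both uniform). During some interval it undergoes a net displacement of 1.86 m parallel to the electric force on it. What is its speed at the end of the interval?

v_f ≈ 6.34×10⁵ m/s

B does no work; ΔKE = |q|E d.
½mv_f² = ½mv₀² + |q|Ed = ½(6.644×10⁻²⁷)(8.58×10⁴)² + (3.204×10⁻¹⁹)(2200)(1.86) ≈ 2.446×10⁻¹⁷ J + 1.311×10⁻¹⁵ J ≈ 1.336×10⁻¹⁵ J.
v_f = √(2·1.336×10⁻¹⁵/6.644×10⁻²⁷) ≈ 6.34×10⁵ m/s.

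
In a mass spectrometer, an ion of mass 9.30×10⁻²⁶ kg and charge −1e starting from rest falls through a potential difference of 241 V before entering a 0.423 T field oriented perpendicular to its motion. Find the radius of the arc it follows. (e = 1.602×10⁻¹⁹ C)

Acceleration: |q|V = ½mv² ⇒ v = √(2|q|V/m) = √(2·1.602×10⁻¹⁹·241/9.30×10⁻²⁶) ≈ 2.881×10⁴ m/s.
In the field: r = mv/(|q|B) = (9.30×10⁻²⁶)(2.881×10⁴)/((1.602×10⁻¹⁹)(0.423)) ≈ 0.0395 m.

r ≈ 0.0395 m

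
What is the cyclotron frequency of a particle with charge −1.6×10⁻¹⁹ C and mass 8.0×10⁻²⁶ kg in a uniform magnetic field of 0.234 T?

f = |q|B/(2πm).
f = (1.6×10⁻¹⁹)(0.234)/(2π·8.0×10⁻²⁶) ≈ 7.45×10⁴ Hz.

f ≈ 7.45×10⁴ Hz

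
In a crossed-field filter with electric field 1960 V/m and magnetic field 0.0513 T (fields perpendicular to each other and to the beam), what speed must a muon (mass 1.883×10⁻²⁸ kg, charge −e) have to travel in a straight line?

Zero net Lorentz force requires |qE| = |q v×B|, i.e. E = vB.
v = E/B = 1960/0.0513 = 3.82×10⁴ m/s.

v = 3.82×10⁴ m/s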